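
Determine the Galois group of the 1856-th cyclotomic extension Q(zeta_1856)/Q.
|Gal(Q(zeta_1856)/Q)| = phi(1856) = 896; group ≅ (Z/1856Z)^* ≅ Z/2Z × Z/16Z × Z/28Z

The n-th cyclotomic polynomial Φ_1856(x) is the minimal polynomial of zeta_1856 over Q and has degree phi(1856) = 896. So Q(zeta_1856) is a degree-896 Galois extension with Galois group (Z/1856Z)^*. By CRT, (Z/1856Z)^* ≅ (Z/64Z)^* × (Z/29Z)^*. Each prime-power unit group is (Z/64Z)^* ≅ Z/2Z × Z/16Z; (Z/29Z)^* ≅ Z/28Z. Hence Gal(Q(zeta_1856)/Q) ≅ Z/2Z × Z/16Z × Z/28Z.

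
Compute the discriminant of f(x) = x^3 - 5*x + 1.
Δ = 473

For a depressed cubic x^3 + p x + q the discriminant is Δ = -4 p^3 - 27 q^2 = -4*(-5)^3 - 27*(1)^2 = 500 - 27 = 473.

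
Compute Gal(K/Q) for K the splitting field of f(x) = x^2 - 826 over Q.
Gal(K/Q) = Z/2Z (cyclic of order 2)

x^2 - 826 is irreducible over Q since 826 is not a rational square. The splitting field Q(sqrt(826)) has degree 2 over Q, and its unique nontrivial automorphism is sqrt(826) ↦ -sqrt(826). Hence Gal(Q(sqrt(826))/Q) = Z/2Z.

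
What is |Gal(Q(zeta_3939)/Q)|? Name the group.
|Gal(Q(zeta_3939)/Q)| = phi(3939) = 2400; group ≅ (Z/3939Z)^* ≅ Z/2Z × Z/12Z × Z/100Z

The n-th cyclotomic polynomial Φ_3939(x) is the minimal polynomial of zeta_3939 over Q and has degree phi(3939) = 2400. So Q(zeta_3939) is a degree-2400 Galois extension with Galois group (Z/3939Z)^*. By CRT, (Z/3939Z)^* ≅ (Z/3Z)^* × (Z/13Z)^* × (Z/101Z)^*. Each prime-power unit group is (Z/3Z)^* ≅ Z/2Z; (Z/13Z)^* ≅ Z/12Z; (Z/101Z)^* ≅ Z/100Z. Hence Gal(Q(zeta_3939)/Q) ≅ Z/2Z × Z/12Z × Z/100Z.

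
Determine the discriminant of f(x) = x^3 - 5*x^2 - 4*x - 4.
Δ = -3216

For x^3 + a x^2 + b x + c the discriminant is Δ = 18 a b c - 4 a^3 c + a^2 b^2 - 4 b^3 - 27 c^2.
Plug a = -5, b = -4, c = -4:
  18*(-5)*(-4)*(-4) - 4*(-5)^3*(-4) + (-5)^2*(-4)^2 - 4*(-4)^3 - 27*(-4)^2
  = -1440 + (-2000) + 400 + (256) + (-432)
  = -3216.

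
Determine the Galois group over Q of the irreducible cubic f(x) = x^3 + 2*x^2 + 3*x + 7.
Gal(K/Q) = S_3 (symmetric group of order 6)

Compute the discriminant of x^3 + (2)*x^2 + (3)*x + (7): Δ = -863. Since Δ is not a rational square, the Galois group is not contained in A_3; it must be the full S_3 (irreducibility of the cubic rules out anything smaller).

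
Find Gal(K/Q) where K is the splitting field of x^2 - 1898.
Gal(K/Q) = Z/2Z (cyclic of order 2)

x^2 - 1898 is irreducible over Q since 1898 is not a rational square. The splitting field Q(sqrt(1898)) has degree 2 over Q, and its unique nontrivial automorphism is sqrt(1898) ↦ -sqrt(1898). Hence Gal(Q(sqrt(1898))/Q) = Z/2Z.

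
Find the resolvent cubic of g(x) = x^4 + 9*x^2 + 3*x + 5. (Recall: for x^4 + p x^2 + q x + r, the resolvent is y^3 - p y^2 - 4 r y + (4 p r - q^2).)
h(y) = y^3 - 9*y^2 - 20*y + 171

Identify coefficients: p = 9, q = 3, r = 5.
Plug into h(y) = y^3 - p y^2 - 4 r y + (4 p r - q^2):
  h(y) = y^3 - (9) y^2 - 4*(5) y + (4*(9)*(5) - (3)^2)
       = y^3 + (-9) y^2 + (-20) y + (171).
Simplifying: h(y) = y^3 - 9*y^2 - 20*y + 171.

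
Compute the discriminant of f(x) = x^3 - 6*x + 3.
Δ = 621

For a depressed cubic x^3 + p x + q the discriminant is Δ = -4 p^3 - 27 q^2 = -4*(-6)^3 - 27*(3)^2 = 864 - 243 = 621.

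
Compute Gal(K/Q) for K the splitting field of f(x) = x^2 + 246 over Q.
Gal(K/Q) = Z/2Z (cyclic of order 2)

x^2 + 246 is irreducible over Q since -246 is not a rational square. The splitting field Q(sqrt(-246)) has degree 2 over Q, and its unique nontrivial automorphism is sqrt(-246) ↦ -sqrt(-246). Hence Gal(Q(sqrt(-246))/Q) = Z/2Z.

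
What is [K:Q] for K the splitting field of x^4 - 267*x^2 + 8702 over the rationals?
[K:Q] = 4

f factors as (x^2 - 229)(x^2 - 38); the splitting field is K = Q(sqrt(229), sqrt(38)). Since 229, 38, and 8702 are all non-squares in Q, the three subfields Q(sqrt(229)), Q(sqrt(38)), Q(sqrt(8702)) are distinct degree-2 extensions, so [K:Q] = 4 (Klein four Galois group).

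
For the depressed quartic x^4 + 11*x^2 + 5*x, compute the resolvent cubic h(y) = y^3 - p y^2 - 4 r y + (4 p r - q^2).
h(y) = y^3 - 11*y^2 - 25

Identify coefficients: p = 11, q = 5, r = 0.
Plug into h(y) = y^3 - p y^2 - 4 r y + (4 p r - q^2):
  h(y) = y^3 - (11) y^2 - 4*(0) y + (4*(11)*(0) - (5)^2)
       = y^3 + (-11) y^2 + (0) y + (-25).
Simplifying: h(y) = y^3 - 11*y^2 - 25.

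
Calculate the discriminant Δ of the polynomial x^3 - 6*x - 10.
Δ = -1836

For a depressed cubic x^3 + p x + q the discriminant is Δ = -4 p^3 - 27 q^2 = -4*(-6)^3 - 27*(-10)^2 = 864 - 2700 = -1836.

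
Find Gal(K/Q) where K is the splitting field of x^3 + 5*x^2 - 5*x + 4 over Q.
Gal(K/Q) = S_3 (symmetric group of order 6)

Compute the discriminant of x^3 + (5)*x^2 + (-5)*x + (4): Δ = -3107. Since Δ is not a rational square, the Galois group is not contained in A_3; it must be the full S_3 (irreducibility of the cubic rules out anything smaller).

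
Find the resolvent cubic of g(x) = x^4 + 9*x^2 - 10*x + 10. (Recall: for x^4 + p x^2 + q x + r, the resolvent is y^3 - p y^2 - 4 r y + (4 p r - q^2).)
h(y) = y^3 - 9*y^2 - 40*y + 260

Identify coefficients: p = 9, q = -10, r = 10.
Plug into h(y) = y^3 - p y^2 - 4 r y + (4 p r - q^2):
  h(y) = y^3 - (9) y^2 - 4*(10) y + (4*(9)*(10) - (-10)^2)
       = y^3 + (-9) y^2 + (-40) y + (260).
Simplifying: h(y) = y^3 - 9*y^2 - 40*y + 260.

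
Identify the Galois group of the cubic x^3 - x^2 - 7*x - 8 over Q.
Gal(K/Q) = S_3 (symmetric group of order 6)

Compute the discriminant of x^3 + (-1)*x^2 + (-7)*x + (-8): Δ = -1347. Since Δ is not a rational square, the Galois group is not contained in A_3; it must be the full S_3 (irreducibility of the cubic rules out anything smaller).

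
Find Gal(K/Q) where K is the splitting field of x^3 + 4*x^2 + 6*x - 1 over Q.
Gal(K/Q) = S_3 (symmetric group of order 6)

Compute the discriminant of x^3 + (4)*x^2 + (6)*x + (-1): Δ = -491. Since Δ is not a rational square, the Galois group is not contained in A_3; it must be the full S_3 (irreducibility of the cubic rules out anything smaller).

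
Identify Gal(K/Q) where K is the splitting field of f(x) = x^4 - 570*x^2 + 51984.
Gal(K/Q) = Z/2Z (cyclic of order 2)

f factors as (x^2 - 456)(x^2 - 114), so the splitting field is K = Q(sqrt(456), sqrt(114)). The squarefree part of 456 is 114 and the squarefree part of 114 is also 114, so sqrt(456) and sqrt(114) are both rational multiples of sqrt(114). Hence Q(sqrt(456)) = Q(sqrt(114)) = Q(sqrt(114)), and the splitting field collapses to a single degree-2 extension with Galois group Z/2Z.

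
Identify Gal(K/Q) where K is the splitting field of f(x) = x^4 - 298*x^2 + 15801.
Gal(K/Q) = V_4 (Klein four-group, Z/2Z × Z/2Z)

f factors as (x^2 - 69)(x^2 - 229), so the splitting field is K = Q(sqrt(69), sqrt(229)). The elements 69, 229, 15801 are all non-squares in Q, so sqrt(69) and sqrt(229) generate independent quadratic extensions. Thus [K:Q] = 4 and Gal(K/Q) is generated by the two order-2 automorphisms sqrt(69) ↦ -sqrt(69) and sqrt(229) ↦ -sqrt(229), giving V_4.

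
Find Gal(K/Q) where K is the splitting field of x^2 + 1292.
Gal(K/Q) = Z/2Z (cyclic of order 2)

x^2 + 1292 is irreducible over Q since -1292 is not a rational square. The splitting field Q(sqrt(-1292)) has degree 2 over Q, and its unique nontrivial automorphism is sqrt(-1292) ↦ -sqrt(-1292). Hence Gal(Q(sqrt(-1292))/Q) = Z/2Z.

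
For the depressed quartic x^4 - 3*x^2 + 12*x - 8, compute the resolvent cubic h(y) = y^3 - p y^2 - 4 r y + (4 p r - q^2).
h(y) = y^3 + 3*y^2 + 32*y - 48

Identify coefficients: p = -3, q = 12, r = -8.
Plug into h(y) = y^3 - p y^2 - 4 r y + (4 p r - q^2):
  h(y) = y^3 - (-3) y^2 - 4*(-8) y + (4*(-3)*(-8) - (12)^2)
       = y^3 + (3) y^2 + (32) y + (-48).
Simplifying: h(y) = y^3 + 3*y^2 + 32*y - 48.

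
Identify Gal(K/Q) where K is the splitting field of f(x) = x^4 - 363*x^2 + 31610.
Gal(K/Q) = V_4 (Klein four-group, Z/2Z × Z/2Z)

f factors as (x^2 - 218)(x^2 - 145), so the splitting field is K = Q(sqrt(218), sqrt(145)). The elements 218, 145, 31610 are all non-squares in Q, so sqrt(218) and sqrt(145) generate independent quadratic extensions. Thus [K:Q] = 4 and Gal(K/Q) is generated by the two order-2 automorphisms sqrt(218) ↦ -sqrt(218) and sqrt(145) ↦ -sqrt(145), giving V_4.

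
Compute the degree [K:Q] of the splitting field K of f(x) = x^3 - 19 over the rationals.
[K:Q] = 6

x^3 - 19 has one real root r = 19^(1/3) and two complex roots r*zeta_3, r*zeta_3^2 where zeta_3 = e^(2*pi*i/3). The splitting field is Q(r, zeta_3). [Q(r):Q] = 3 and [Q(zeta_3):Q] = 2 with gcd = 1, so [Q(r, zeta_3):Q] = 3 * 2 = 6.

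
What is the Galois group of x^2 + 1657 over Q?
Gal(K/Q) = Z/2Z (cyclic of order 2)

x^2 + 1657 is irreducible over Q since -1657 is not a rational square. The splitting field Q(sqrt(-1657)) has degree 2 over Q, and its unique nontrivial automorphism is sqrt(-1657) ↦ -sqrt(-1657). Hence Gal(Q(sqrt(-1657))/Q) = Z/2Z.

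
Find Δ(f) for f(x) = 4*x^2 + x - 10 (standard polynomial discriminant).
Δ = 161

For a quadratic a x^2 + b x + c the discriminant is Δ = b^2 - 4ac = (1)^2 - 4*(4)*(-10) = 1 - (-160) = 161.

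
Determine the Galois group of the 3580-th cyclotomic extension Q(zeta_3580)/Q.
|Gal(Q(zeta_3580)/Q)| = phi(3580) = 1424; group ≅ (Z/3580Z)^* ≅ Z/2Z × Z/4Z × Z/178Z

The n-th cyclotomic polynomial Φ_3580(x) is the minimal polynomial of zeta_3580 over Q and has degree phi(3580) = 1424. So Q(zeta_3580) is a degree-1424 Galois extension with Galois group (Z/3580Z)^*. By CRT, (Z/3580Z)^* ≅ (Z/4Z)^* × (Z/5Z)^* × (Z/179Z)^*. Each prime-power unit group is (Z/4Z)^* ≅ Z/2Z; (Z/5Z)^* ≅ Z/4Z; (Z/179Z)^* ≅ Z/178Z. Hence Gal(Q(zeta_3580)/Q) ≅ Z/2Z × Z/4Z × Z/178Z.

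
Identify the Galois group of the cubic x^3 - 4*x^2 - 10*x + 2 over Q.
Gal(K/Q) = S_3 (symmetric group of order 6)

Compute the discriminant of x^3 + (-4)*x^2 + (-10)*x + (2): Δ = 7444. Since Δ is not a rational square, the Galois group is not contained in A_3; it must be the full S_3 (irreducibility of the cubic rules out anything smaller).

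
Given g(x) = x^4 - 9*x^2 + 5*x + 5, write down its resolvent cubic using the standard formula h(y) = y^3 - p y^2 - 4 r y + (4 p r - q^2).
h(y) = y^3 + 9*y^2 - 20*y - 205

Identify coefficients: p = -9, q = 5, r = 5.
Plug into h(y) = y^3 - p y^2 - 4 r y + (4 p r - q^2):
  h(y) = y^3 - (-9) y^2 - 4*(5) y + (4*(-9)*(5) - (5)^2)
       = y^3 + (9) y^2 + (-20) y + (-205).
Simplifying: h(y) = y^3 + 9*y^2 - 20*y - 205.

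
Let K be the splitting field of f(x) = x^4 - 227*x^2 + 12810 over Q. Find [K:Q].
[K:Q] = 4

f factors as (x^2 - 122)(x^2 - 105); the splitting field is K = Q(sqrt(122), sqrt(105)). Since 122, 105, and 12810 are all non-squares in Q, the three subfields Q(sqrt(122)), Q(sqrt(105)), Q(sqrt(12810)) are distinct degree-2 extensions, so [K:Q] = 4 (Klein four Galois group).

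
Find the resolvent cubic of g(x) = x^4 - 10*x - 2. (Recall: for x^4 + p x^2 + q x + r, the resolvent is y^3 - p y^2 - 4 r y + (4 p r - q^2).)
h(y) = y^3 + 8*y - 100

Identify coefficients: p = 0, q = -10, r = -2.
Plug into h(y) = y^3 - p y^2 - 4 r y + (4 p r - q^2):
  h(y) = y^3 - (0) y^2 - 4*(-2) y + (4*(0)*(-2) - (-10)^2)
       = y^3 + (0) y^2 + (8) y + (-100).
Simplifying: h(y) = y^3 + 8*y - 100.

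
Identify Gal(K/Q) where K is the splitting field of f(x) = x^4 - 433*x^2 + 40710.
Gal(K/Q) = V_4 (Klein four-group, Z/2Z × Z/2Z)

f factors as (x^2 - 295)(x^2 - 138), so the splitting field is K = Q(sqrt(295), sqrt(138)). The elements 295, 138, 40710 are all non-squares in Q, so sqrt(295) and sqrt(138) generate independent quadratic extensions. Thus [K:Q] = 4 and Gal(K/Q) is generated by the two order-2 automorphisms sqrt(295) ↦ -sqrt(295) and sqrt(138) ↦ -sqrt(138), giving V_4.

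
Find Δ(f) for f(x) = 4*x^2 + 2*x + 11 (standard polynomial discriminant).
Δ = -172

For a quadratic a x^2 + b x + c the discriminant is Δ = b^2 - 4ac = (2)^2 - 4*(4)*(11) = 4 - (176) = -172.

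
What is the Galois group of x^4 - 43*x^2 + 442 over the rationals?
Gal(K/Q) = V_4 (Klein four-group, Z/2Z × Z/2Z)

f factors as (x^2 - 17)(x^2 - 26), so the splitting field is K = Q(sqrt(17), sqrt(26)). The elements 17, 26, 442 are all non-squares in Q, so sqrt(17) and sqrt(26) generate independent quadratic extensions. Thus [K:Q] = 4 and Gal(K/Q) is generated by the two order-2 automorphisms sqrt(17) ↦ -sqrt(17) and sqrt(26) ↦ -sqrt(26), giving V_4.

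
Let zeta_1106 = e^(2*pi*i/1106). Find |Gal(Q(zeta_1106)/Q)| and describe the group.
|Gal(Q(zeta_1106)/Q)| = phi(1106) = 468; group ≅ (Z/1106Z)^* ≅ Z/6Z × Z/78Z

The n-th cyclotomic polynomial Φ_1106(x) is the minimal polynomial of zeta_1106 over Q and has degree phi(1106) = 468. So Q(zeta_1106) is a degree-468 Galois extension with Galois group (Z/1106Z)^*. By CRT, (Z/1106Z)^* ≅ (Z/2Z)^* × (Z/7Z)^* × (Z/79Z)^*. Each prime-power unit group is (Z/2Z)^* ≅ trivial group (order 1); (Z/7Z)^* ≅ Z/6Z; (Z/79Z)^* ≅ Z/78Z. Hence Gal(Q(zeta_1106)/Q) ≅ Z/6Z × Z/78Z.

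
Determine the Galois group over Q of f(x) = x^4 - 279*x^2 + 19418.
Gal(K/Q) = V_4 (Klein four-group, Z/2Z × Z/2Z)

f factors as (x^2 - 146)(x^2 - 133), so the splitting field is K = Q(sqrt(146), sqrt(133)). The elements 146, 133, 19418 are all non-squares in Q, so sqrt(146) and sqrt(133) generate independent quadratic extensions. Thus [K:Q] = 4 and Gal(K/Q) is generated by the two order-2 automorphisms sqrt(146) ↦ -sqrt(146) and sqrt(133) ↦ -sqrt(133), giving V_4.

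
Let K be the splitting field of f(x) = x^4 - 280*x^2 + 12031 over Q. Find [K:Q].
[K:Q] = 4

f factors as (x^2 - 227)(x^2 - 53); the splitting field is K = Q(sqrt(227), sqrt(53)). Since 227, 53, and 12031 are all non-squares in Q, the three subfields Q(sqrt(227)), Q(sqrt(53)), Q(sqrt(12031)) are distinct degree-2 extensions, so [K:Q] = 4 (Klein four Galois group).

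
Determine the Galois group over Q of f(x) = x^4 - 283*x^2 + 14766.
Gal(K/Q) = V_4 (Klein four-group, Z/2Z × Z/2Z)

f factors as (x^2 - 69)(x^2 - 214), so the splitting field is K = Q(sqrt(69), sqrt(214)). The elements 69, 214, 14766 are all non-squares in Q, so sqrt(69) and sqrt(214) generate independent quadratic extensions. Thus [K:Q] = 4 and Gal(K/Q) is generated by the two order-2 automorphisms sqrt(69) ↦ -sqrt(69) and sqrt(214) ↦ -sqrt(214), giving V_4.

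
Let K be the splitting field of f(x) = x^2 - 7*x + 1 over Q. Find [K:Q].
[K:Q] = 2

The discriminant of x^2 + (-7)*x + (1) is b^2 - 4c = 49 - (4) = 45. Since 45 is not a perfect square in Q, the polynomial is irreducible over Q. Its two roots generate a degree-2 extension, so [K:Q] = 2.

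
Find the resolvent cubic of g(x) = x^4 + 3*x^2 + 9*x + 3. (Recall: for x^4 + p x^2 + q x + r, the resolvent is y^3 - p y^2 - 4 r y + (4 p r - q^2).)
h(y) = y^3 - 3*y^2 - 12*y - 45

Identify coefficients: p = 3, q = 9, r = 3.
Plug into h(y) = y^3 - p y^2 - 4 r y + (4 p r - q^2):
  h(y) = y^3 - (3) y^2 - 4*(3) y + (4*(3)*(3) - (9)^2)
       = y^3 + (-3) y^2 + (-12) y + (-45).
Simplifying: h(y) = y^3 - 3*y^2 - 12*y - 45.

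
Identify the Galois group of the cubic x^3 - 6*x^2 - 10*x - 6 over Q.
Gal(K/Q) = S_3 (symmetric group of order 6)

Compute the discriminant of x^3 + (-6)*x^2 + (-10)*x + (-6): Δ = -5036. Since Δ is not a rational square, the Galois group is not contained in A_3; it must be the full S_3 (irreducibility of the cubic rules out anything smaller).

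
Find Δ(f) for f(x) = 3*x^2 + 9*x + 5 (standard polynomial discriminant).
Δ = 21

For a quadratic a x^2 + b x + c the discriminant is Δ = b^2 - 4ac = (9)^2 - 4*(3)*(5) = 81 - (60) = 21.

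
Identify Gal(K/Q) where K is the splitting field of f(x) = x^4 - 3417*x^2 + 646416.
Gal(K/Q) = Z/2Z (cyclic of order 2)

f factors as (x^2 - 201)(x^2 - 3216), so the splitting field is K = Q(sqrt(201), sqrt(3216)). The squarefree part of 201 is 201 and the squarefree part of 3216 is also 201, so sqrt(201) and sqrt(3216) are both rational multiples of sqrt(201). Hence Q(sqrt(201)) = Q(sqrt(3216)) = Q(sqrt(201)), and the splitting field collapses to a single degree-2 extension with Galois group Z/2Z.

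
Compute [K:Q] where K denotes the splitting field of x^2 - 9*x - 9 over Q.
[K:Q] = 2

The discriminant of x^2 + (-9)*x + (-9) is b^2 - 4c = 81 - (-36) = 117. Since 117 is not a perfect square in Q, the polynomial is irreducible over Q. Its two roots generate a degree-2 extension, so [K:Q] = 2.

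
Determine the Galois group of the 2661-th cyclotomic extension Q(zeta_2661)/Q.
|Gal(Q(zeta_2661)/Q)| = phi(2661) = 1772; group ≅ (Z/2661Z)^* ≅ Z/2Z × Z/886Z

The n-th cyclotomic polynomial Φ_2661(x) is the minimal polynomial of zeta_2661 over Q and has degree phi(2661) = 1772. So Q(zeta_2661) is a degree-1772 Galois extension with Galois group (Z/2661Z)^*. By CRT, (Z/2661Z)^* ≅ (Z/3Z)^* × (Z/887Z)^*. Each prime-power unit group is (Z/3Z)^* ≅ Z/2Z; (Z/887Z)^* ≅ Z/886Z. Hence Gal(Q(zeta_2661)/Q) ≅ Z/2Z × Z/886Z.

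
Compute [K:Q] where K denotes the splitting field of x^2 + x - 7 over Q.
[K:Q] = 2

The discriminant of x^2 + (1)*x + (-7) is b^2 - 4c = 1 - (-28) = 29. Since 29 is not a perfect square in Q, the polynomial is irreducible over Q. Its two roots generate a degree-2 extension, so [K:Q] = 2.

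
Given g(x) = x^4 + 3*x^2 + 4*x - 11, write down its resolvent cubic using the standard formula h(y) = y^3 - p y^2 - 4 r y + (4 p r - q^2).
h(y) = y^3 - 3*y^2 + 44*y - 148

Identify coefficients: p = 3, q = 4, r = -11.
Plug into h(y) = y^3 - p y^2 - 4 r y + (4 p r - q^2):
  h(y) = y^3 - (3) y^2 - 4*(-11) y + (4*(3)*(-11) - (4)^2)
       = y^3 + (-3) y^2 + (44) y + (-148).
Simplifying: h(y) = y^3 - 3*y^2 + 44*y - 148.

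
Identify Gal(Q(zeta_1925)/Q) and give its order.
|Gal(Q(zeta_1925)/Q)| = phi(1925) = 1200; group ≅ (Z/1925Z)^* ≅ Z/6Z × Z/10Z × Z/20Z

The n-th cyclotomic polynomial Φ_1925(x) is the minimal polynomial of zeta_1925 over Q and has degree phi(1925) = 1200. So Q(zeta_1925) is a degree-1200 Galois extension with Galois group (Z/1925Z)^*. By CRT, (Z/1925Z)^* ≅ (Z/25Z)^* × (Z/7Z)^* × (Z/11Z)^*. Each prime-power unit group is (Z/25Z)^* ≅ Z/20Z; (Z/7Z)^* ≅ Z/6Z; (Z/11Z)^* ≅ Z/10Z. Hence Gal(Q(zeta_1925)/Q) ≅ Z/6Z × Z/10Z × Z/20Z.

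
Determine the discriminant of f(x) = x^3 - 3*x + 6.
Δ = -864

For x^3 + a x^2 + b x + c the discriminant is Δ = 18 a b c - 4 a^3 c + a^2 b^2 - 4 b^3 - 27 c^2.
Plug a = 0, b = -3, c = 6:
  18*(0)*(-3)*(6) - 4*(0)^3*(6) + (0)^2*(-3)^2 - 4*(-3)^3 - 27*(6)^2
  = 0 + (0) + 0 + (108) + (-972)
  = -864.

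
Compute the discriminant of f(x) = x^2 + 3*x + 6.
Δ = -15

For a quadratic a x^2 + b x + c the discriminant is Δ = b^2 - 4ac = (3)^2 - 4*(1)*(6) = 9 - (24) = -15.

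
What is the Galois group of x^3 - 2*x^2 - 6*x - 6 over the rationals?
Gal(K/Q) = S_3 (symmetric group of order 6)

Compute the discriminant of x^3 + (-2)*x^2 + (-6)*x + (-6): Δ = -1452. Since Δ is not a rational square, the Galois group is not contained in A_3; it must be the full S_3 (irreducibility of the cubic rules out anything smaller).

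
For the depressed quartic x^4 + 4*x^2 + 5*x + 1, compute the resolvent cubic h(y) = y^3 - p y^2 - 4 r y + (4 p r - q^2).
h(y) = y^3 - 4*y^2 - 4*y - 9

Identify coefficients: p = 4, q = 5, r = 1.
Plug into h(y) = y^3 - p y^2 - 4 r y + (4 p r - q^2):
  h(y) = y^3 - (4) y^2 - 4*(1) y + (4*(4)*(1) - (5)^2)
       = y^3 + (-4) y^2 + (-4) y + (-9).
Simplifying: h(y) = y^3 - 4*y^2 - 4*y - 9.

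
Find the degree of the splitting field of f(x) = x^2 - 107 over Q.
[K:Q] = 2

The polynomial x^2 - 107 is irreducible over Q since 107 is not a perfect square. Its splitting field is Q(sqrt(107)), which has degree 2 over Q.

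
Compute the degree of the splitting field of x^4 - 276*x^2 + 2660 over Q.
[K:Q] = 4

f factors as (x^2 - 266)(x^2 - 10); the splitting field is K = Q(sqrt(266), sqrt(10)). Since 266, 10, and 2660 are all non-squares in Q, the three subfields Q(sqrt(266)), Q(sqrt(10)), Q(sqrt(2660)) are distinct degree-2 extensions, so [K:Q] = 4 (Klein four Galois group).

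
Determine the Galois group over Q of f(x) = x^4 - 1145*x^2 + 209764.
Gal(K/Q) = Z/2Z (cyclic of order 2)

f factors as (x^2 - 916)(x^2 - 229), so the splitting field is K = Q(sqrt(916), sqrt(229)). The squarefree part of 916 is 229 and the squarefree part of 229 is also 229, so sqrt(916) and sqrt(229) are both rational multiples of sqrt(229). Hence Q(sqrt(916)) = Q(sqrt(229)) = Q(sqrt(229)), and the splitting field collapses to a single degree-2 extension with Galois group Z/2Z.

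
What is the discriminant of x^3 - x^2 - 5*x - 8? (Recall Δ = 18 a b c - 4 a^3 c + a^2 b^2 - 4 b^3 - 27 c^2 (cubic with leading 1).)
Δ = -1955

For x^3 + a x^2 + b x + c the discriminant is Δ = 18 a b c - 4 a^3 c + a^2 b^2 - 4 b^3 - 27 c^2.
Plug a = -1, b = -5, c = -8:
  18*(-1)*(-5)*(-8) - 4*(-1)^3*(-8) + (-1)^2*(-5)^2 - 4*(-5)^3 - 27*(-8)^2
  = -720 + (-32) + 25 + (500) + (-1728)
  = -1955.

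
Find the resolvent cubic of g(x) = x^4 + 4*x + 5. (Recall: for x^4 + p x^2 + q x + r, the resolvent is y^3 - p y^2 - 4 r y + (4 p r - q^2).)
h(y) = y^3 - 20*y - 16

Identify coefficients: p = 0, q = 4, r = 5.
Plug into h(y) = y^3 - p y^2 - 4 r y + (4 p r - q^2):
  h(y) = y^3 - (0) y^2 - 4*(5) y + (4*(0)*(5) - (4)^2)
       = y^3 + (0) y^2 + (-20) y + (-16).
Simplifying: h(y) = y^3 - 20*y - 16.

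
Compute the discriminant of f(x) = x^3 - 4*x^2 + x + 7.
Δ = -23

For x^3 + a x^2 + b x + c the discriminant is Δ = 18 a b c - 4 a^3 c + a^2 b^2 - 4 b^3 - 27 c^2.
Plug a = -4, b = 1, c = 7:
  18*(-4)*(1)*(7) - 4*(-4)^3*(7) + (-4)^2*(1)^2 - 4*(1)^3 - 27*(7)^2
  = -504 + (1792) + 16 + (-4) + (-1323)
  = -23.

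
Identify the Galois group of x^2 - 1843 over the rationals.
Gal(K/Q) = Z/2Z (cyclic of order 2)

x^2 - 1843 is irreducible over Q since 1843 is not a rational square. The splitting field Q(sqrt(1843)) has degree 2 over Q, and its unique nontrivial automorphism is sqrt(1843) ↦ -sqrt(1843). Hence Gal(Q(sqrt(1843))/Q) = Z/2Z.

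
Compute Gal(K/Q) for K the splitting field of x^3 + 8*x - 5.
Gal(K/Q) = S_3 (symmetric group of order 6)

Compute the discriminant of x^3 + (0)*x^2 + (8)*x + (-5): Δ = -2723. Since Δ is not a rational square, the Galois group is not contained in A_3; it must be the full S_3 (irreducibility of the cubic rules out anything smaller).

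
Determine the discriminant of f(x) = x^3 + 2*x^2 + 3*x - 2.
Δ = -332

For x^3 + a x^2 + b x + c the discriminant is Δ = 18 a b c - 4 a^3 c + a^2 b^2 - 4 b^3 - 27 c^2.
Plug a = 2, b = 3, c = -2:
  18*(2)*(3)*(-2) - 4*(2)^3*(-2) + (2)^2*(3)^2 - 4*(3)^3 - 27*(-2)^2
  = -216 + (64) + 36 + (-108) + (-108)
  = -332.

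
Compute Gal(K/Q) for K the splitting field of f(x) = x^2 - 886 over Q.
Gal(K/Q) = Z/2Z (cyclic of order 2)

x^2 - 886 is irreducible over Q since 886 is not a rational square. The splitting field Q(sqrt(886)) has degree 2 over Q, and its unique nontrivial automorphism is sqrt(886) ↦ -sqrt(886). Hence Gal(Q(sqrt(886))/Q) = Z/2Z.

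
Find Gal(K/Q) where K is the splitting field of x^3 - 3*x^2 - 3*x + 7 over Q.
Gal(K/Q) = S_3 (symmetric group of order 6)

Compute the discriminant of x^3 + (-3)*x^2 + (-3)*x + (7): Δ = 756. Since Δ is not a rational square, the Galois group is not contained in A_3; it must be the full S_3 (irreducibility of the cubic rules out anything smaller).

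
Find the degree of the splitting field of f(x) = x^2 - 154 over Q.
[K:Q] = 2

The polynomial x^2 - 154 is irreducible over Q since 154 is not a perfect square. Its splitting field is Q(sqrt(154)), which has degree 2 over Q.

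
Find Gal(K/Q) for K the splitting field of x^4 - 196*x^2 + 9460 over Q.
Gal(K/Q) = V_4 (Klein four-group, Z/2Z × Z/2Z)

f factors as (x^2 - 86)(x^2 - 110), so the splitting field is K = Q(sqrt(86), sqrt(110)). The elements 86, 110, 9460 are all non-squares in Q, so sqrt(86) and sqrt(110) generate independent quadratic extensions. Thus [K:Q] = 4 and Gal(K/Q) is generated by the two order-2 automorphisms sqrt(86) ↦ -sqrt(86) and sqrt(110) ↦ -sqrt(110), giving V_4.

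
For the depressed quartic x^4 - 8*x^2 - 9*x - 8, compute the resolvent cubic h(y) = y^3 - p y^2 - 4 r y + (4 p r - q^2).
h(y) = y^3 + 8*y^2 + 32*y + 175

Identify coefficients: p = -8, q = -9, r = -8.
Plug into h(y) = y^3 - p y^2 - 4 r y + (4 p r - q^2):
  h(y) = y^3 - (-8) y^2 - 4*(-8) y + (4*(-8)*(-8) - (-9)^2)
       = y^3 + (8) y^2 + (32) y + (175).
Simplifying: h(y) = y^3 + 8*y^2 + 32*y + 175.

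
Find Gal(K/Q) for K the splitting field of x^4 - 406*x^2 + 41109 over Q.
Gal(K/Q) = V_4 (Klein four-group, Z/2Z × Z/2Z)

f factors as (x^2 - 213)(x^2 - 193), so the splitting field is K = Q(sqrt(213), sqrt(193)). The elements 213, 193, 41109 are all non-squares in Q, so sqrt(213) and sqrt(193) generate independent quadratic extensions. Thus [K:Q] = 4 and Gal(K/Q) is generated by the two order-2 automorphisms sqrt(213) ↦ -sqrt(213) and sqrt(193) ↦ -sqrt(193), giving V_4.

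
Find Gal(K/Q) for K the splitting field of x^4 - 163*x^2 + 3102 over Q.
Gal(K/Q) = V_4 (Klein four-group, Z/2Z × Z/2Z)

f factors as (x^2 - 141)(x^2 - 22), so the splitting field is K = Q(sqrt(141), sqrt(22)). The elements 141, 22, 3102 are all non-squares in Q, so sqrt(141) and sqrt(22) generate independent quadratic extensions. Thus [K:Q] = 4 and Gal(K/Q) is generated by the two order-2 automorphisms sqrt(141) ↦ -sqrt(141) and sqrt(22) ↦ -sqrt(22), giving V_4.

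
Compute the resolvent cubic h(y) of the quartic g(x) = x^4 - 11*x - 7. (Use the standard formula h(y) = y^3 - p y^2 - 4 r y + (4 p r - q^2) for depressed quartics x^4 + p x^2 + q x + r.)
h(y) = y^3 + 28*y - 121

Identify coefficients: p = 0, q = -11, r = -7.
Plug into h(y) = y^3 - p y^2 - 4 r y + (4 p r - q^2):
  h(y) = y^3 - (0) y^2 - 4*(-7) y + (4*(0)*(-7) - (-11)^2)
       = y^3 + (0) y^2 + (28) y + (-121).
Simplifying: h(y) = y^3 + 28*y - 121.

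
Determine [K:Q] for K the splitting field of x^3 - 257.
[K:Q] = 6

x^3 - 257 has one real root r = 257^(1/3) and two complex roots r*zeta_3, r*zeta_3^2 where zeta_3 = e^(2*pi*i/3). The splitting field is Q(r, zeta_3). [Q(r):Q] = 3 and [Q(zeta_3):Q] = 2 with gcd = 1, so [Q(r, zeta_3):Q] = 3 * 2 = 6.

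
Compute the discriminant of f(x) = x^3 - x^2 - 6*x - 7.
Δ = -1207

For x^3 + a x^2 + b x + c the discriminant is Δ = 18 a b c - 4 a^3 c + a^2 b^2 - 4 b^3 - 27 c^2.
Plug a = -1, b = -6, c = -7:
  18*(-1)*(-6)*(-7) - 4*(-1)^3*(-7) + (-1)^2*(-6)^2 - 4*(-6)^3 - 27*(-7)^2
  = -756 + (-28) + 36 + (864) + (-1323)
  = -1207.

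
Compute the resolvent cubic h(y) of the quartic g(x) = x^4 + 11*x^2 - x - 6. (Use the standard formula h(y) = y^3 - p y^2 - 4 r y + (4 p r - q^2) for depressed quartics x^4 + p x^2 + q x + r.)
h(y) = y^3 - 11*y^2 + 24*y - 265

Identify coefficients: p = 11, q = -1, r = -6.
Plug into h(y) = y^3 - p y^2 - 4 r y + (4 p r - q^2):
  h(y) = y^3 - (11) y^2 - 4*(-6) y + (4*(11)*(-6) - (-1)^2)
       = y^3 + (-11) y^2 + (24) y + (-265).
Simplifying: h(y) = y^3 - 11*y^2 + 24*y - 265.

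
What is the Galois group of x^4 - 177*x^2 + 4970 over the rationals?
Gal(K/Q) = V_4 (Klein four-group, Z/2Z × Z/2Z)

f factors as (x^2 - 142)(x^2 - 35), so the splitting field is K = Q(sqrt(142), sqrt(35)). The elements 142, 35, 4970 are all non-squares in Q, so sqrt(142) and sqrt(35) generate independent quadratic extensions. Thus [K:Q] = 4 and Gal(K/Q) is generated by the two order-2 automorphisms sqrt(142) ↦ -sqrt(142) and sqrt(35) ↦ -sqrt(35), giving V_4.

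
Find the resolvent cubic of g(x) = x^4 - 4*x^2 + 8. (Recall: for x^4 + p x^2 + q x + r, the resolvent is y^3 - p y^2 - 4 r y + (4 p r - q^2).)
h(y) = y^3 + 4*y^2 - 32*y - 128

Identify coefficients: p = -4, q = 0, r = 8.
Plug into h(y) = y^3 - p y^2 - 4 r y + (4 p r - q^2):
  h(y) = y^3 - (-4) y^2 - 4*(8) y + (4*(-4)*(8) - (0)^2)
       = y^3 + (4) y^2 + (-32) y + (-128).
Simplifying: h(y) = y^3 + 4*y^2 - 32*y - 128.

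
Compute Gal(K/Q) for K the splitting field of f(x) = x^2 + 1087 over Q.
Gal(K/Q) = Z/2Z (cyclic of order 2)

x^2 + 1087 is irreducible over Q since -1087 is not a rational square. The splitting field Q(sqrt(-1087)) has degree 2 over Q, and its unique nontrivial automorphism is sqrt(-1087) ↦ -sqrt(-1087). Hence Gal(Q(sqrt(-1087))/Q) = Z/2Z.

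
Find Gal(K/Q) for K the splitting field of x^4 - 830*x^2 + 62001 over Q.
Gal(K/Q) = Z/2Z (cyclic of order 2)

f factors as (x^2 - 83)(x^2 - 747), so the splitting field is K = Q(sqrt(83), sqrt(747)). The squarefree part of 83 is 83 and the squarefree part of 747 is also 83, so sqrt(83) and sqrt(747) are both rational multiples of sqrt(83). Hence Q(sqrt(83)) = Q(sqrt(747)) = Q(sqrt(83)), and the splitting field collapses to a single degree-2 extension with Galois group Z/2Z.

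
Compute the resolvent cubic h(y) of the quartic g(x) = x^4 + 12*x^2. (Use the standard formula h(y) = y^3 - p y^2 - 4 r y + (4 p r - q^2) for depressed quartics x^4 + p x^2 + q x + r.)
h(y) = y^3 - 12*y^2

Identify coefficients: p = 12, q = 0, r = 0.
Plug into h(y) = y^3 - p y^2 - 4 r y + (4 p r - q^2):
  h(y) = y^3 - (12) y^2 - 4*(0) y + (4*(12)*(0) - (0)^2)
       = y^3 + (-12) y^2 + (0) y + (0).
Simplifying: h(y) = y^3 - 12*y^2.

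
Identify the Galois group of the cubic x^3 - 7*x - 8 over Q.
Gal(K/Q) = S_3 (symmetric group of order 6)

Compute the discriminant of x^3 + (0)*x^2 + (-7)*x + (-8): Δ = -356. Since Δ is not a rational square, the Galois group is not contained in A_3; it must be the full S_3 (irreducibility of the cubic rules out anything smaller).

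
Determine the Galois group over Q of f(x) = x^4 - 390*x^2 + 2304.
Gal(K/Q) = Z/2Z (cyclic of order 2)

f factors as (x^2 - 6)(x^2 - 384), so the splitting field is K = Q(sqrt(6), sqrt(384)). The squarefree part of 6 is 6 and the squarefree part of 384 is also 6, so sqrt(6) and sqrt(384) are both rational multiples of sqrt(6). Hence Q(sqrt(6)) = Q(sqrt(384)) = Q(sqrt(6)), and the splitting field collapses to a single degree-2 extension with Galois group Z/2Z.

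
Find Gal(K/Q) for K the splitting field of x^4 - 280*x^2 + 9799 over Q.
Gal(K/Q) = V_4 (Klein four-group, Z/2Z × Z/2Z)

f factors as (x^2 - 239)(x^2 - 41), so the splitting field is K = Q(sqrt(239), sqrt(41)). The elements 239, 41, 9799 are all non-squares in Q, so sqrt(239) and sqrt(41) generate independent quadratic extensions. Thus [K:Q] = 4 and Gal(K/Q) is generated by the two order-2 automorphisms sqrt(239) ↦ -sqrt(239) and sqrt(41) ↦ -sqrt(41), giving V_4.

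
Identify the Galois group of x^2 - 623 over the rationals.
Gal(K/Q) = Z/2Z (cyclic of order 2)

x^2 - 623 is irreducible over Q since 623 is not a rational square. The splitting field Q(sqrt(623)) has degree 2 over Q, and its unique nontrivial automorphism is sqrt(623) ↦ -sqrt(623). Hence Gal(Q(sqrt(623))/Q) = Z/2Z.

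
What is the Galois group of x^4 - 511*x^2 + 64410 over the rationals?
Gal(K/Q) = V_4 (Klein four-group, Z/2Z × Z/2Z)

f factors as (x^2 - 285)(x^2 - 226), so the splitting field is K = Q(sqrt(285), sqrt(226)). The elements 285, 226, 64410 are all non-squares in Q, so sqrt(285) and sqrt(226) generate independent quadratic extensions. Thus [K:Q] = 4 and Gal(K/Q) is generated by the two order-2 automorphisms sqrt(285) ↦ -sqrt(285) and sqrt(226) ↦ -sqrt(226), giving V_4.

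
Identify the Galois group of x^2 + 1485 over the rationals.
Gal(K/Q) = Z/2Z (cyclic of order 2)

x^2 + 1485 is irreducible over Q since -1485 is not a rational square. The splitting field Q(sqrt(-1485)) has degree 2 over Q, and its unique nontrivial automorphism is sqrt(-1485) ↦ -sqrt(-1485). Hence Gal(Q(sqrt(-1485))/Q) = Z/2Z.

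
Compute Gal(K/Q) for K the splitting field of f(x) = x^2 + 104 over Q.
Gal(K/Q) = Z/2Z (cyclic of order 2)

x^2 + 104 is irreducible over Q since -104 is not a rational square. The splitting field Q(sqrt(-104)) has degree 2 over Q, and its unique nontrivial automorphism is sqrt(-104) ↦ -sqrt(-104). Hence Gal(Q(sqrt(-104))/Q) = Z/2Z.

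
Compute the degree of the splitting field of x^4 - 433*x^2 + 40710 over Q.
[K:Q] = 4

f factors as (x^2 - 295)(x^2 - 138); the splitting field is K = Q(sqrt(295), sqrt(138)). Since 295, 138, and 40710 are all non-squares in Q, the three subfields Q(sqrt(295)), Q(sqrt(138)), Q(sqrt(40710)) are distinct degree-2 extensions, so [K:Q] = 4 (Klein four Galois group).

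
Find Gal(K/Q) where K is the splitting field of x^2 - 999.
Gal(K/Q) = Z/2Z (cyclic of order 2)

x^2 - 999 is irreducible over Q since 999 is not a rational square. The splitting field Q(sqrt(999)) has degree 2 over Q, and its unique nontrivial automorphism is sqrt(999) ↦ -sqrt(999). Hence Gal(Q(sqrt(999))/Q) = Z/2Z.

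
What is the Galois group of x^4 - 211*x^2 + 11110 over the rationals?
Gal(K/Q) = V_4 (Klein four-group, Z/2Z × Z/2Z)

f factors as (x^2 - 101)(x^2 - 110), so the splitting field is K = Q(sqrt(101), sqrt(110)). The elements 101, 110, 11110 are all non-squares in Q, so sqrt(101) and sqrt(110) generate independent quadratic extensions. Thus [K:Q] = 4 and Gal(K/Q) is generated by the two order-2 automorphisms sqrt(101) ↦ -sqrt(101) and sqrt(110) ↦ -sqrt(110), giving V_4.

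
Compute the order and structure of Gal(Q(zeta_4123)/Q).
|Gal(Q(zeta_4123)/Q)| = phi(4123) = 3240; group ≅ (Z/4123Z)^* ≅ Z/6Z × Z/18Z × Z/30Z

The n-th cyclotomic polynomial Φ_4123(x) is the minimal polynomial of zeta_4123 over Q and has degree phi(4123) = 3240. So Q(zeta_4123) is a degree-3240 Galois extension with Galois group (Z/4123Z)^*. By CRT, (Z/4123Z)^* ≅ (Z/7Z)^* × (Z/19Z)^* × (Z/31Z)^*. Each prime-power unit group is (Z/7Z)^* ≅ Z/6Z; (Z/19Z)^* ≅ Z/18Z; (Z/31Z)^* ≅ Z/30Z. Hence Gal(Q(zeta_4123)/Q) ≅ Z/6Z × Z/18Z × Z/30Z.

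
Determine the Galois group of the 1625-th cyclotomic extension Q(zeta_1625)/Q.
|Gal(Q(zeta_1625)/Q)| = phi(1625) = 1200; group ≅ (Z/1625Z)^* ≅ Z/12Z × Z/100Z

The n-th cyclotomic polynomial Φ_1625(x) is the minimal polynomial of zeta_1625 over Q and has degree phi(1625) = 1200. So Q(zeta_1625) is a degree-1200 Galois extension with Galois group (Z/1625Z)^*. By CRT, (Z/1625Z)^* ≅ (Z/125Z)^* × (Z/13Z)^*. Each prime-power unit group is (Z/125Z)^* ≅ Z/100Z; (Z/13Z)^* ≅ Z/12Z. Hence Gal(Q(zeta_1625)/Q) ≅ Z/12Z × Z/100Z.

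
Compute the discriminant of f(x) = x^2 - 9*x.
Δ = 81

For a quadratic a x^2 + b x + c the discriminant is Δ = b^2 - 4ac = (-9)^2 - 4*(1)*(0) = 81 - (0) = 81.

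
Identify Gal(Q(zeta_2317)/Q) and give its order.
|Gal(Q(zeta_2317)/Q)| = phi(2317) = 1980; group ≅ (Z/2317Z)^* ≅ Z/6Z × Z/330Z

The n-th cyclotomic polynomial Φ_2317(x) is the minimal polynomial of zeta_2317 over Q and has degree phi(2317) = 1980. So Q(zeta_2317) is a degree-1980 Galois extension with Galois group (Z/2317Z)^*. By CRT, (Z/2317Z)^* ≅ (Z/7Z)^* × (Z/331Z)^*. Each prime-power unit group is (Z/7Z)^* ≅ Z/6Z; (Z/331Z)^* ≅ Z/330Z. Hence Gal(Q(zeta_2317)/Q) ≅ Z/6Z × Z/330Z.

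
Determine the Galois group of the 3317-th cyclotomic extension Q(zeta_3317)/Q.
|Gal(Q(zeta_3317)/Q)| = phi(3317) = 3180; group ≅ (Z/3317Z)^* ≅ Z/30Z × Z/106Z

The n-th cyclotomic polynomial Φ_3317(x) is the minimal polynomial of zeta_3317 over Q and has degree phi(3317) = 3180. So Q(zeta_3317) is a degree-3180 Galois extension with Galois group (Z/3317Z)^*. By CRT, (Z/3317Z)^* ≅ (Z/31Z)^* × (Z/107Z)^*. Each prime-power unit group is (Z/31Z)^* ≅ Z/30Z; (Z/107Z)^* ≅ Z/106Z. Hence Gal(Q(zeta_3317)/Q) ≅ Z/30Z × Z/106Z.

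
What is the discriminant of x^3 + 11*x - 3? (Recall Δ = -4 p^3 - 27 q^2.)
Δ = -5567

For a depressed cubic x^3 + p x + q the discriminant is Δ = -4 p^3 - 27 q^2 = -4*(11)^3 - 27*(-3)^2 = -5324 - 243 = -5567.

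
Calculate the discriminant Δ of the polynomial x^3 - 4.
Δ = -432

For a depressed cubic x^3 + p x + q the discriminant is Δ = -4 p^3 - 27 q^2 = -4*(0)^3 - 27*(-4)^2 = 0 - 432 = -432.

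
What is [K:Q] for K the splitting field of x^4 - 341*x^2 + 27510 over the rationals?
[K:Q] = 4

f factors as (x^2 - 210)(x^2 - 131); the splitting field is K = Q(sqrt(210), sqrt(131)). Since 210, 131, and 27510 are all non-squares in Q, the three subfields Q(sqrt(210)), Q(sqrt(131)), Q(sqrt(27510)) are distinct degree-2 extensions, so [K:Q] = 4 (Klein four Galois group).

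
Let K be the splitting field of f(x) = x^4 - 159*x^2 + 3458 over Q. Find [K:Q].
[K:Q] = 4

f factors as (x^2 - 133)(x^2 - 26); the splitting field is K = Q(sqrt(133), sqrt(26)). Since 133, 26, and 3458 are all non-squares in Q, the three subfields Q(sqrt(133)), Q(sqrt(26)), Q(sqrt(3458)) are distinct degree-2 extensions, so [K:Q] = 4 (Klein four Galois group).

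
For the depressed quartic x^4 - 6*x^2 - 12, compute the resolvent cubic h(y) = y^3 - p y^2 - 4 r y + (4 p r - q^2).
h(y) = y^3 + 6*y^2 + 48*y + 288

Identify coefficients: p = -6, q = 0, r = -12.
Plug into h(y) = y^3 - p y^2 - 4 r y + (4 p r - q^2):
  h(y) = y^3 - (-6) y^2 - 4*(-12) y + (4*(-6)*(-12) - (0)^2)
       = y^3 + (6) y^2 + (48) y + (288).
Simplifying: h(y) = y^3 + 6*y^2 + 48*y + 288.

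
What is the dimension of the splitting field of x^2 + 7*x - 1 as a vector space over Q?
[K:Q] = 2

The discriminant of x^2 + (7)*x + (-1) is b^2 - 4c = 49 - (-4) = 53. Since 53 is not a perfect square in Q, the polynomial is irreducible over Q. Its two roots generate a degree-2 extension, so [K:Q] = 2.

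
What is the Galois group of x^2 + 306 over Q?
Gal(K/Q) = Z/2Z (cyclic of order 2)

x^2 + 306 is irreducible over Q since -306 is not a rational square. The splitting field Q(sqrt(-306)) has degree 2 over Q, and its unique nontrivial automorphism is sqrt(-306) ↦ -sqrt(-306). Hence Gal(Q(sqrt(-306))/Q) = Z/2Z.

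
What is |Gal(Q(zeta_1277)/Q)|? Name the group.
|Gal(Q(zeta_1277)/Q)| = phi(1277) = 1276; group ≅ (Z/1277Z)^* ≅ Z/1276Z

The n-th cyclotomic polynomial Φ_1277(x) is the minimal polynomial of zeta_1277 over Q and has degree phi(1277) = 1276. So Q(zeta_1277) is a degree-1276 Galois extension with Galois group (Z/1277Z)^*. (Z/1277Z)^* is cyclic since 1277 is an odd prime power (or 4). Hence Gal(Q(zeta_1277)/Q) ≅ Z/1276Z.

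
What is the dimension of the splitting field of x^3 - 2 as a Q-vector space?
[K:Q] = 6

x^3 - 2 has one real root r = 2^(1/3) and two complex roots r*zeta_3, r*zeta_3^2 where zeta_3 = e^(2*pi*i/3). The splitting field is Q(r, zeta_3). [Q(r):Q] = 3 and [Q(zeta_3):Q] = 2 with gcd = 1, so [Q(r, zeta_3):Q] = 3 * 2 = 6.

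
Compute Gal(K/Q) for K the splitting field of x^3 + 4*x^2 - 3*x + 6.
Gal(K/Q) = S_3 (symmetric group of order 6)

Compute the discriminant of x^3 + (4)*x^2 + (-3)*x + (6): Δ = -3552. Since Δ is not a rational square, the Galois group is not contained in A_3; it must be the full S_3 (irreducibility of the cubic rules out anything smaller).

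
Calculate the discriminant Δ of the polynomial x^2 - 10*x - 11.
Δ = 144

For a quadratic a x^2 + b x + c the discriminant is Δ = b^2 - 4ac = (-10)^2 - 4*(1)*(-11) = 100 - (-44) = 144.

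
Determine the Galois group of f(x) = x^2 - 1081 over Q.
Gal(K/Q) = Z/2Z (cyclic of order 2)

x^2 - 1081 is irreducible over Q since 1081 is not a rational square. The splitting field Q(sqrt(1081)) has degree 2 over Q, and its unique nontrivial automorphism is sqrt(1081) ↦ -sqrt(1081). Hence Gal(Q(sqrt(1081))/Q) = Z/2Z.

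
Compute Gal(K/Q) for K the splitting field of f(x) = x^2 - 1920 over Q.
Gal(K/Q) = Z/2Z (cyclic of order 2)

x^2 - 1920 is irreducible over Q since 1920 is not a rational square. The splitting field Q(sqrt(1920)) has degree 2 over Q, and its unique nontrivial automorphism is sqrt(1920) ↦ -sqrt(1920). Hence Gal(Q(sqrt(1920))/Q) = Z/2Z.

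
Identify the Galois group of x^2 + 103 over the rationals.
Gal(K/Q) = Z/2Z (cyclic of order 2)

x^2 + 103 is irreducible over Q since -103 is not a rational square. The splitting field Q(sqrt(-103)) has degree 2 over Q, and its unique nontrivial automorphism is sqrt(-103) ↦ -sqrt(-103). Hence Gal(Q(sqrt(-103))/Q) = Z/2Z.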